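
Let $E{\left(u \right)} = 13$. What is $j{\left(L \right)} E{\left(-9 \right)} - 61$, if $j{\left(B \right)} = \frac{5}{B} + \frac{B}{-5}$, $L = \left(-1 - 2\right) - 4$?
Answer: $- \frac{1823}{35} \approx -52.086$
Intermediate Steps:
$L = -7$ ($L = -3 - 4 = -7$)
$j{\left(B \right)} = \frac{5}{B} - \frac{B}{5}$ ($j{\left(B \right)} = \frac{5}{B} + B \left(- \frac{1}{5}\right) = \frac{5}{B} - \frac{B}{5}$)
$j{\left(L \right)} E{\left(-9 \right)} - 61 = \left(\frac{5}{-7} - - \frac{7}{5}\right) 13 - 61 = \left(5 \left(- \frac{1}{7}\right) + \frac{7}{5}\right) 13 - 61 = \left(- \frac{5}{7} + \frac{7}{5}\right) 13 - 61 = \frac{24}{35} \cdot 13 - 61 = \frac{312}{35} - 61 = - \frac{1823}{35}$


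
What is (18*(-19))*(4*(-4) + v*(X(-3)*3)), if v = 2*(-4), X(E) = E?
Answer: -19152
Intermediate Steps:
v = -8
(18*(-19))*(4*(-4) + v*(X(-3)*3)) = (18*(-19))*(4*(-4) - (-24)*3) = -342*(-16 - 8*(-9)) = -342*(-16 + 72) = -342*56 = -19152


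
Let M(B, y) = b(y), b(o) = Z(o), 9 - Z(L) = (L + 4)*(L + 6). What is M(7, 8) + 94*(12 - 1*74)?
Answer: -5987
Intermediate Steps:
Z(L) = 9 - (4 + L)*(6 + L) (Z(L) = 9 - (L + 4)*(L + 6) = 9 - (4 + L)*(6 + L))
b(o) = -15 - o² - 10*o
M(B, y) = -15 - y² - 10*y
M(7, 8) + 94*(12 - 1*74) = (-15 - 1*8² - 10*8) + 94*(12 - 1*74) = (-15 - 1*64 - 80) + 94*(12 - 74) = (-15 - 64 - 80) + 94*(-62) = -159 - 5828 = -5987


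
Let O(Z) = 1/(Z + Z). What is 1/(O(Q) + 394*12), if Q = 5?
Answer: 10/47281 ≈ 0.00021150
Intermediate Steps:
O(Z) = 1/(2*Z)
1/(O(Q) + 394*12) = 1/((½)/5 + 394*12) = 1/((½)*(⅕) + 4728) = 1/(⅒ + 4728) = 1/(47281/10) = 10/47281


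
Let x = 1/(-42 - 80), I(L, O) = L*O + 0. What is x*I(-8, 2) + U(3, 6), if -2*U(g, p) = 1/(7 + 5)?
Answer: 131/1464 ≈ 0.089481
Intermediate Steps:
I(L, O) = L*O
U(g, p) = -1/24 (U(g, p) = -1/(2*(7 + 5)) = -½/12 = -½*1/12 = -1/24)
x = -1/122 (x = 1/(-122) = -1/122 ≈ -0.0081967)
x*I(-8, 2) + U(3, 6) = -(-4)*2/61 - 1/24 = -1/122*(-16) - 1/24 = 8/61 - 1/24 = 131/1464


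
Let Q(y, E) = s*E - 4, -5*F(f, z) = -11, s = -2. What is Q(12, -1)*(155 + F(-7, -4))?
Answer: -1572/5 ≈ -314.40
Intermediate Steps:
F(f, z) = 11/5 (F(f, z) = -⅕*(-11) = 11/5)
Q(y, E) = -4 - 2*E (Q(y, E) = -2*E - 4 = -4 - 2*E)
Q(12, -1)*(155 + F(-7, -4)) = (-4 - 2*(-1))*(155 + 11/5) = (-4 + 2)*(786/5) = -2*786/5 = -1572/5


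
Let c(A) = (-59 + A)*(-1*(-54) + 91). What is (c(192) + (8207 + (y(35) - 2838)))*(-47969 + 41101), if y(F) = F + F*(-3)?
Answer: -168842912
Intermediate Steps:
y(F) = -2*F (y(F) = F - 3*F = -2*F)
c(A) = -8555 + 145*A (c(A) = (-59 + A)*(54 + 91) = (-59 + A)*145 = -8555 + 145*A)
(c(192) + (8207 + (y(35) - 2838)))*(-47969 + 41101) = ((-8555 + 145*192) + (8207 + (-2*35 - 2838)))*(-47969 + 41101) = ((-8555 + 27840) + (8207 + (-70 - 2838)))*(-6868) = (19285 + (8207 - 2908))*(-6868) = (19285 + 5299)*(-6868) = 24584*(-6868) = -168842912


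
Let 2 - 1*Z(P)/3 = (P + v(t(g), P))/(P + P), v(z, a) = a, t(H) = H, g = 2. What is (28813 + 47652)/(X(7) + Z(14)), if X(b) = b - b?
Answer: 76465/3 ≈ 25488.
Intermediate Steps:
X(b) = 0
Z(P) = 3 (Z(P) = 6 - 3*(P + P)/(P + P) = 6 - 3*2*P/(2*P) = 6 - 3*2*P*1/(2*P) = 6 - 3*1 = 6 - 3 = 3)
(28813 + 47652)/(X(7) + Z(14)) = (28813 + 47652)/(0 + 3) = 76465/3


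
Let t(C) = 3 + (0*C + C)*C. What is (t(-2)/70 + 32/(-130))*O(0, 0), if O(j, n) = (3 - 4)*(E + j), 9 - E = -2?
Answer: 209/130 ≈ 1.6077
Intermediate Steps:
t(C) = 3 + C² (t(C) = 3 + (0 + C)*C = 3 + C*C = 3 + C²)
E = 11 (E = 9 - 1*(-2) = 9 + 2 = 11)
O(j, n) = -11 - j (O(j, n) = (3 - 4)*(11 + j) = -(11 + j) = -11 - j)
(t(-2)/70 + 32/(-130))*O(0, 0) = ((3 + (-2)²)/70 + 32/(-130))*(-11 - 1*0) = ((3 + 4)*(1/70) + 32*(-1/130))*(-11 + 0) = (7*(1/70) - 16/65)*(-11) = (⅒ - 16/65)*(-11) = -19/130*(-11) = 209/130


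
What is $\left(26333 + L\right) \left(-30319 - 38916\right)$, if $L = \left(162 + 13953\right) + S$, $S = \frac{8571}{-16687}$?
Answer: $- \frac{46729969738175}{16687} \approx -2.8004 \cdot 10^{9}$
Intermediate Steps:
$S = - \frac{8571}{16687}$ ($S = 8571 \left(- \frac{1}{16687}\right) = - \frac{8571}{16687} \approx -0.51363$)
$L = \frac{235528434}{16687}$ ($L = \left(162 + 13953\right) - \frac{8571}{16687} = 14115 - \frac{8571}{16687} = \frac{235528434}{16687} \approx 14114.0$)
$\left(26333 + L\right) \left(-30319 - 38916\right) = \left(26333 + \frac{235528434}{16687}\right) \left(-30319 - 38916\right) = \frac{674947205}{16687} \left(-69235\right) = - \frac{46729969738175}{16687}$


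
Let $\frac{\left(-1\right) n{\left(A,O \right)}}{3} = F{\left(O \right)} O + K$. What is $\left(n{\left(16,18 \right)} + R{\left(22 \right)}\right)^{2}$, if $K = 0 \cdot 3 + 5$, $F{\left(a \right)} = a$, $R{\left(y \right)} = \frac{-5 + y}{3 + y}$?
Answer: $\frac{608016964}{625} \approx 9.7283 \cdot 10^{5}$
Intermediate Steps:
$R{\left(y \right)} = \frac{-5 + y}{3 + y}$
$K = 5$ ($K = 0 + 5 = 5$)
$n{\left(A,O \right)} = -15 - 3 O^{2}$ ($n{\left(A,O \right)} = - 3 \left(O O + 5\right) = - 3 \left(O^{2} + 5\right) = - 3 \left(5 + O^{2}\right) = -15 - 3 O^{2}$)
$\left(n{\left(16,18 \right)} + R{\left(22 \right)}\right)^{2} = \left(\left(-15 - 3 \cdot 18^{2}\right) + \frac{-5 + 22}{3 + 22}\right)^{2} = \left(\left(-15 - 972\right) + \frac{1}{25} \cdot 17\right)^{2} = \left(-987 + \frac{17}{25}\right)^{2} = \left(- \frac{24658}{25}\right)^{2} = \frac{608016964}{625}$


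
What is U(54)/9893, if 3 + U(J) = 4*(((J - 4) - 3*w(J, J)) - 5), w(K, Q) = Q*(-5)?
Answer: 3417/9893 ≈ 0.34540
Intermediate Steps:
w(K, Q) = -5*Q
U(J) = -39 + 64*J (U(J) = -3 + 4*(((J - 4) - (-15)*J) - 5) = -3 + 4*(((-4 + J) + 15*J) - 5) = -3 + 4*((-4 + 16*J) - 5) = -3 + 4*(-9 + 16*J) = -3 + (-36 + 64*J) = -39 + 64*J)
U(54)/9893 = (-39 + 64*54)/9893 = (-39 + 3456)*(1/9893) = 3417*(1/9893) = 3417/9893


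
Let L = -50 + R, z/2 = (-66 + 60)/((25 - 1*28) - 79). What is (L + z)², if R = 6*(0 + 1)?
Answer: 3232804/1681 ≈ 1923.1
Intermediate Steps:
R = 6 (R = 6*1 = 6)
z = 6/41 (z = 2*((-66 + 60)/((25 - 1*28) - 79)) = 2*(-6/((25 - 28) - 79)) = 2*(-6/(-3 - 79)) = 2*(-6/(-82)) = 2*(-6*(-1/82)) = 2*(3/41) = 6/41 ≈ 0.14634)
L = -44 (L = -50 + 6 = -44)
(L + z)² = (-44 + 6/41)² = (-1798/41)² = 3232804/1681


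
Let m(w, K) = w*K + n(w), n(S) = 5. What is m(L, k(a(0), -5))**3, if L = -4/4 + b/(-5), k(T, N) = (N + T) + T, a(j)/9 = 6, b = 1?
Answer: -208527857/125 ≈ -1.6682e+6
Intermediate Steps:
a(j) = 54 (a(j) = 9*6 = 54)
k(T, N) = N + 2*T
L = -6/5 (L = -4/4 + 1/(-5) = -4*1/4 + 1*(-1/5) = -1 - 1/5 = -6/5 ≈ -1.2000)
m(w, K) = 5 + K*w (m(w, K) = w*K + 5 = K*w + 5 = 5 + K*w)
m(L, k(a(0), -5))**3 = (5 + (-5 + 2*54)*(-6/5))**3 = (5 + (-5 + 108)*(-6/5))**3 = (5 + 103*(-6/5))**3 = (5 - 618/5)**3 = (-593/5)**3 = -208527857/125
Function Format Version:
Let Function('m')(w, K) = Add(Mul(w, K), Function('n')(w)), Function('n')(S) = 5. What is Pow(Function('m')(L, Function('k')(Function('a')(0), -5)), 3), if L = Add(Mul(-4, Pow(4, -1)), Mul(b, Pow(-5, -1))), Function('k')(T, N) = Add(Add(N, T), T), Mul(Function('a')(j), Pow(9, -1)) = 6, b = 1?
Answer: Rational(-208527857, 125) ≈ -1.6682e+6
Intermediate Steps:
Function('a')(j) = 54 (Function('a')(j) = Mul(9, 6) = 54)
Function('k')(T, N) = Add(N, Mul(2, T))
L = Rational(-6, 5) (L = Add(Mul(-4, Pow(4, -1)), Mul(1, Pow(-5, -1))) = Add(Mul(-4, Rational(1, 4)), Mul(1, Rational(-1, 5))) = Add(-1, Rational(-1, 5)) = Rational(-6, 5) ≈ -1.2000)
Function('m')(w, K) = Add(5, Mul(K, w)) (Function('m')(w, K) = Add(Mul(w, K), 5) = Add(Mul(K, w), 5) = Add(5, Mul(K, w)))
Pow(Function('m')(L, Function('k')(Function('a')(0), -5)), 3) = Pow(Add(5, Mul(Add(-5, Mul(2, 54)), Rational(-6, 5))), 3) = Pow(Add(5, Mul(Add(-5, 108), Rational(-6, 5))), 3) = Pow(Add(5, Mul(103, Rational(-6, 5))), 3) = Pow(Add(5, Rational(-618, 5)), 3) = Pow(Rational(-593, 5), 3) = Rational(-208527857, 125)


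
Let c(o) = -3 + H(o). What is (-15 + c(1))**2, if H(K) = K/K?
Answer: 289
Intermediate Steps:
H(K) = 1
c(o) = -2 (c(o) = -3 + 1 = -2)
(-15 + c(1))**2 = (-15 - 2)**2 = (-17)**2 = 289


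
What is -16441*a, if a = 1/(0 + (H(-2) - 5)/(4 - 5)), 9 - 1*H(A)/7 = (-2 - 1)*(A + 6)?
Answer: 16441/142 ≈ 115.78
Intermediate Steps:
H(A) = 189 + 21*A (H(A) = 63 - 7*(-2 - 1)*(A + 6) = 63 - (-21)*(6 + A) = 63 - 7*(-18 - 3*A) = 63 + (126 + 21*A) = 189 + 21*A)
a = -1/142 (a = 1/(0 + ((189 + 21*(-2)) - 5)/(4 - 5)) = 1/(0 + ((189 - 42) - 5)/(-1)) = 1/(0 + (147 - 5)*(-1)) = 1/(0 + 142*(-1)) = 1/(0 - 142) = 1/(-142) = -1/142 ≈ -0.0070423)
-16441*a = -16441*(-1/142) = 16441/142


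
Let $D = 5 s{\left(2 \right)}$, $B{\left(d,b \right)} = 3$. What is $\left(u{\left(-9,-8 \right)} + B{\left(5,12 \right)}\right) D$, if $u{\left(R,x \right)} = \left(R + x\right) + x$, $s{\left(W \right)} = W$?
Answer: $-220$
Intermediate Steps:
$D = 10$ ($D = 5 \cdot 2 = 10$)
$u{\left(R,x \right)} = R + 2 x$
$\left(u{\left(-9,-8 \right)} + B{\left(5,12 \right)}\right) D = \left(\left(-9 + 2 \left(-8\right)\right) + 3\right) 10 = \left(\left(-9 - 16\right) + 3\right) 10 = \left(-25 + 3\right) 10 = \left(-22\right) 10 = -220$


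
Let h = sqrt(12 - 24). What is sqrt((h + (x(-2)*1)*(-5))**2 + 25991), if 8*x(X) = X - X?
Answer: sqrt(25979) ≈ 161.18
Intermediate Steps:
x(X) = 0 (x(X) = (X - X)/8 = (1/8)*0 = 0)
h = 2*I*sqrt(3) (h = sqrt(-12) = 2*I*sqrt(3) ≈ 3.4641*I)
sqrt((h + (x(-2)*1)*(-5))**2 + 25991) = sqrt((2*I*sqrt(3) + (0*1)*(-5))**2 + 25991) = sqrt((2*I*sqrt(3) + 0*(-5))**2 + 25991) = sqrt((2*I*sqrt(3) + 0)**2 + 25991) = sqrt((2*I*sqrt(3))**2 + 25991) = sqrt(-12 + 25991) = sqrt(25979)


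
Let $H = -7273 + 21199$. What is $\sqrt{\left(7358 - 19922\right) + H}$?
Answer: $\sqrt{1362} \approx 36.905$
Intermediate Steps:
$H = 13926$
$\sqrt{\left(7358 - 19922\right) + H} = \sqrt{\left(7358 - 19922\right) + 13926} = \sqrt{-12564 + 13926} = \sqrt{1362}$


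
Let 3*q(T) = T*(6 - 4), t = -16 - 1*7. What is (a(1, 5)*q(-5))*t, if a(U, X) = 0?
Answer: 0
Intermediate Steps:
t = -23 (t = -16 - 7 = -23)
q(T) = 2*T/3 (q(T) = (T*(6 - 4))/3 = (T*2)/3 = (2*T)/3 = 2*T/3)
(a(1, 5)*q(-5))*t = (0*((⅔)*(-5)))*(-23) = (0*(-10/3))*(-23) = 0*(-23) = 0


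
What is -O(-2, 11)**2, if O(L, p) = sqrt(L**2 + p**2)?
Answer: -125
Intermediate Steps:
-O(-2, 11)**2 = -(sqrt((-2)**2 + 11**2))**2 = -(sqrt(4 + 121))**2 = -(sqrt(125))**2 = -(5*sqrt(5))**2 = -1*125 = -125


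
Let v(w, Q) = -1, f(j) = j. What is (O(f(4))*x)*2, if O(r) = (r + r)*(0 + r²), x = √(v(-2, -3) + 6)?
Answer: 256*√5 ≈ 572.43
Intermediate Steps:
x = √5 (x = √(-1 + 6) = √5 ≈ 2.2361)
O(r) = 2*r³ (O(r) = (2*r)*r² = 2*r³)
(O(f(4))*x)*2 = ((2*4³)*√5)*2 = ((2*64)*√5)*2 = (128*√5)*2 = 256*√5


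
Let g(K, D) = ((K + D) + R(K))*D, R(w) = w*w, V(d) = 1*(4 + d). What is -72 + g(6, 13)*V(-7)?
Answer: -2217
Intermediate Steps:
V(d) = 4 + d
R(w) = w²
g(K, D) = D*(D + K + K²) (g(K, D) = ((K + D) + K²)*D = ((D + K) + K²)*D = (D + K + K²)*D = D*(D + K + K²))
-72 + g(6, 13)*V(-7) = -72 + (13*(13 + 6 + 6²))*(4 - 7) = -72 + (13*(13 + 6 + 36))*(-3) = -72 + (13*55)*(-3) = -72 + 715*(-3) = -72 - 2145 = -2217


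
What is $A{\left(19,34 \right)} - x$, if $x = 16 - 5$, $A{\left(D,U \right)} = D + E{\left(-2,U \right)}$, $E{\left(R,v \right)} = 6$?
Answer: $14$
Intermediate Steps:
$A{\left(D,U \right)} = 6 + D$ ($A{\left(D,U \right)} = D + 6 = 6 + D$)
$x = 11$ ($x = 16 - 5 = 11$)
$A{\left(19,34 \right)} - x = \left(6 + 19\right) - 11 = 25 - 11 = 14$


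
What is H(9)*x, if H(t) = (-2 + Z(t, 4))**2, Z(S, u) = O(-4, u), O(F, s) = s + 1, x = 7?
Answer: 63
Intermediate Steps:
O(F, s) = 1 + s
Z(S, u) = 1 + u
H(t) = 9 (H(t) = (-2 + (1 + 4))**2 = (-2 + 5)**2 = 3**2 = 9)
H(9)*x = 9*7 = 63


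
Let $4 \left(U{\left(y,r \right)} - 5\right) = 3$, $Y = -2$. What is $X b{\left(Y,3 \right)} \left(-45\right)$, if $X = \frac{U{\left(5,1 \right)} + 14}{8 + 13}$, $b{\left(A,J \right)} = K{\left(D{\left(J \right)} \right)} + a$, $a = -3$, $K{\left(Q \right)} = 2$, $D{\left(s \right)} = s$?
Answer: $\frac{1185}{28} \approx 42.321$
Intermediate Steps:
$U{\left(y,r \right)} = \frac{23}{4}$ ($U{\left(y,r \right)} = 5 + \frac{1}{4} \cdot 3 = 5 + \frac{3}{4} = \frac{23}{4}$)
$b{\left(A,J \right)} = -1$ ($b{\left(A,J \right)} = 2 - 3 = -1$)
$X = \frac{79}{84}$ ($X = \frac{\frac{23}{4} + 14}{8 + 13} = \frac{79}{4 \cdot 21} = \frac{79}{4} \cdot \frac{1}{21} = \frac{79}{84} \approx 0.94048$)
$X b{\left(Y,3 \right)} \left(-45\right) = \frac{79}{84} \left(-1\right) \left(-45\right) = \left(- \frac{79}{84}\right) \left(-45\right) = \frac{1185}{28}$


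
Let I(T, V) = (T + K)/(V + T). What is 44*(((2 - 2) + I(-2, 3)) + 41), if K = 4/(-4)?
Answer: 1672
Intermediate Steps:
K = -1 (K = 4*(-1/4) = -1)
I(T, V) = (-1 + T)/(T + V) (I(T, V) = (T - 1)/(V + T) = (-1 + T)/(T + V))
44*(((2 - 2) + I(-2, 3)) + 41) = 44*(((2 - 2) + (-1 - 2)/(-2 + 3)) + 41) = 44*((0 - 3/1) + 41) = 44*((0 + 1*(-3)) + 41) = 44*((0 - 3) + 41) = 44*(-3 + 41) = 44*38 = 1672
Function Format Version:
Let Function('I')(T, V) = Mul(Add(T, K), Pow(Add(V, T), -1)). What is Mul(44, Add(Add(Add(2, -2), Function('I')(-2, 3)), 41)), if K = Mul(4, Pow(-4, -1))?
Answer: 1672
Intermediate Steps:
K = -1 (K = Mul(4, Rational(-1, 4)) = -1)
Function('I')(T, V) = Mul(Pow(Add(T, V), -1), Add(-1, T)) (Function('I')(T, V) = Mul(Add(T, -1), Pow(Add(V, T), -1)) = Mul(Add(-1, T), Pow(Add(T, V), -1)) = Mul(Pow(Add(T, V), -1), Add(-1, T)))
Mul(44, Add(Add(Add(2, -2), Function('I')(-2, 3)), 41)) = Mul(44, Add(Add(Add(2, -2), Mul(Pow(Add(-2, 3), -1), Add(-1, -2))), 41)) = Mul(44, Add(Add(0, Mul(Pow(1, -1), -3)), 41)) = Mul(44, Add(Add(0, Mul(1, -3)), 41)) = Mul(44, Add(Add(0, -3), 41)) = Mul(44, Add(-3, 41)) = Mul(44, 38) = 1672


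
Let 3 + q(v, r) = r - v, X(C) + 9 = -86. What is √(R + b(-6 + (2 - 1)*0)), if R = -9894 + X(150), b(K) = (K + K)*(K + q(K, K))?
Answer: I*√9881 ≈ 99.403*I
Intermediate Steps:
X(C) = -95 (X(C) = -9 - 86 = -95)
q(v, r) = -3 + r - v (q(v, r) = -3 + (r - v) = -3 + r - v)
b(K) = 2*K*(-3 + K) (b(K) = (K + K)*(K + (-3 + K - K)) = (2*K)*(K - 3) = (2*K)*(-3 + K) = 2*K*(-3 + K))
R = -9989 (R = -9894 - 95 = -9989)
√(R + b(-6 + (2 - 1)*0)) = √(-9989 + 2*(-6 + (2 - 1)*0)*(-3 + (-6 + (2 - 1)*0))) = √(-9989 + 2*(-6 + 1*0)*(-3 + (-6 + 1*0))) = √(-9989 + 2*(-6 + 0)*(-3 + (-6 + 0))) = √(-9989 + 2*(-6)*(-3 - 6)) = √(-9989 + 2*(-6)*(-9)) = √(-9989 + 108) = √(-9881) = I*√9881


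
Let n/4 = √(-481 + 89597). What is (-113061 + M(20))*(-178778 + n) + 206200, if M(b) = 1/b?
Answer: 202130167191/10 - 4522438*√22279/5 ≈ 2.0078e+10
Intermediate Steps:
n = 8*√22279 (n = 4*√(-481 + 89597) = 4*√89116 = 4*(2*√22279) = 8*√22279 ≈ 1194.1)
(-113061 + M(20))*(-178778 + n) + 206200 = (-113061 + 1/20)*(-178778 + 8*√22279) + 206200 = -2261219*(-178778 + 8*√22279)/20 + 206200 = (202128105191/10 - 4522438*√22279/5) + 206200 = 202130167191/10 - 4522438*√22279/5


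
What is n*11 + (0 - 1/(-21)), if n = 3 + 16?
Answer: 4390/21 ≈ 209.05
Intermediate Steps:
n = 19
n*11 + (0 - 1/(-21)) = 19*11 + (0 - 1/(-21)) = 209 + (0 - (-1)/21) = 209 + (0 - 1*(-1/21)) = 209 + (0 + 1/21) = 209 + 1/21 = 4390/21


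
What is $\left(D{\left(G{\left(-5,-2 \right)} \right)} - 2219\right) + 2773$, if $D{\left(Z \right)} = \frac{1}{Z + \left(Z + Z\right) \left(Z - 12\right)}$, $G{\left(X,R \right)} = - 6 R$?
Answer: $\frac{6649}{12} \approx 554.08$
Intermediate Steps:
$D{\left(Z \right)} = \frac{1}{Z + 2 Z \left(-12 + Z\right)}$
$\left(D{\left(G{\left(-5,-2 \right)} \right)} - 2219\right) + 2773 = \left(\frac{1}{\left(-6\right) \left(-2\right) \left(-23 + 2 \left(\left(-6\right) \left(-2\right)\right)\right)} - 2219\right) + 2773 = \left(\frac{1}{12 \left(-23 + 2 \cdot 12\right)} - 2219\right) + 2773 = \left(\frac{1}{12 \left(-23 + 24\right)} - 2219\right) + 2773 = \left(\frac{1}{12 \cdot 1} - 2219\right) + 2773 = \left(\frac{1}{12} \cdot 1 - 2219\right) + 2773 = \left(\frac{1}{12} - 2219\right) + 2773 = - \frac{26627}{12} + 2773 = \frac{6649}{12}$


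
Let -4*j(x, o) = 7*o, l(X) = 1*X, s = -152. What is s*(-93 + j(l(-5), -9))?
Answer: 11742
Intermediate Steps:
l(X) = X
j(x, o) = -7*o/4
s*(-93 + j(l(-5), -9)) = -152*(-93 - 7/4*(-9)) = -152*(-93 + 63/4) = -152*(-309/4) = 11742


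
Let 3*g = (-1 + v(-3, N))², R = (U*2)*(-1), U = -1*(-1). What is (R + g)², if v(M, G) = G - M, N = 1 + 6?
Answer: 625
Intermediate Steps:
N = 7
U = 1
R = -2 (R = (1*2)*(-1) = 2*(-1) = -2)
g = 27 (g = (-1 + (7 - 1*(-3)))²/3 = (-1 + (7 + 3))²/3 = (-1 + 10)²/3 = (⅓)*9² = (⅓)*81 = 27)
(R + g)² = (-2 + 27)² = 25² = 625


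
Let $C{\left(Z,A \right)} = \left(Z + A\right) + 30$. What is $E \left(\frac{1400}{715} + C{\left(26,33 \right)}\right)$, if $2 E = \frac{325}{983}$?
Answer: $\frac{325175}{21626} \approx 15.036$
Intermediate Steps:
$C{\left(Z,A \right)} = 30 + A + Z$ ($C{\left(Z,A \right)} = \left(A + Z\right) + 30 = 30 + A + Z$)
$E = \frac{325}{1966}$ ($E = \frac{325 \cdot \frac{1}{983}}{2} = \frac{1}{2} \cdot \frac{325}{983} = \frac{325}{1966} \approx 0.16531$)
$E \left(\frac{1400}{715} + C{\left(26,33 \right)}\right) = \frac{325 \left(\frac{1400}{715} + \left(30 + 33 + 26\right)\right)}{1966} = \frac{325 \left(1400 \cdot \frac{1}{715} + 89\right)}{1966} = \frac{325 \left(\frac{280}{143} + 89\right)}{1966} = \frac{325}{1966} \cdot \frac{13007}{143} = \frac{325175}{21626}$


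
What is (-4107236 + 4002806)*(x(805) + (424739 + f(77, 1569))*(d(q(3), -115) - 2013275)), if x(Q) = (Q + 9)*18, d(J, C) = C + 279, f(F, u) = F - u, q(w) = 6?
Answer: 88978868949568950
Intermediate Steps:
d(J, C) = 279 + C
x(Q) = 162 + 18*Q (x(Q) = (9 + Q)*18 = 162 + 18*Q)
(-4107236 + 4002806)*(x(805) + (424739 + f(77, 1569))*(d(q(3), -115) - 2013275)) = (-4107236 + 4002806)*((162 + 18*805) + (424739 + (77 - 1*1569))*((279 - 115) - 2013275)) = -104430*((162 + 14490) + (424739 + (77 - 1569))*(164 - 2013275)) = -104430*(14652 + (424739 - 1492)*(-2013111)) = -104430*(14652 + 423247*(-2013111)) = -104430*(14652 - 852043191417) = -104430*(-852043176765) = 88978868949568950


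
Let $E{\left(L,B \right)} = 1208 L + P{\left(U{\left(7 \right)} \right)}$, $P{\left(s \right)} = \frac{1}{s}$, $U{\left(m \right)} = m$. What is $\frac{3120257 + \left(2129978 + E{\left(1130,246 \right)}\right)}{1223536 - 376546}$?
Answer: $\frac{2572607}{329385} \approx 7.8103$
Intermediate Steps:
$E{\left(L,B \right)} = \frac{1}{7} + 1208 L$ ($E{\left(L,B \right)} = 1208 L + \frac{1}{7} = \frac{1}{7} + 1208 L$)
$\frac{3120257 + \left(2129978 + E{\left(1130,246 \right)}\right)}{1223536 - 376546} = \frac{3120257 + \left(2129978 + \left(\frac{1}{7} + 1208 \cdot 1130\right)\right)}{1223536 - 376546} = \frac{3120257 + \left(2129978 + \left(\frac{1}{7} + 1365040\right)\right)}{1223536 - 376546} = \frac{3120257 + \left(2129978 + \frac{9555281}{7}\right)}{846990} = \left(3120257 + \frac{24465127}{7}\right) \frac{1}{846990} = \frac{46306926}{7} \cdot \frac{1}{846990} = \frac{2572607}{329385}$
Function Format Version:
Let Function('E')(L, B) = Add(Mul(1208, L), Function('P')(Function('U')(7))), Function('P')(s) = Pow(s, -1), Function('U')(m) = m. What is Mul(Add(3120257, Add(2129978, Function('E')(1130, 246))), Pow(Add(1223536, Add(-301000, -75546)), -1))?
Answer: Rational(2572607, 329385) ≈ 7.8103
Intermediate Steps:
Function('E')(L, B) = Add(Rational(1, 7), Mul(1208, L)) (Function('E')(L, B) = Add(Mul(1208, L), Pow(7, -1)) = Add(Mul(1208, L), Rational(1, 7)) = Add(Rational(1, 7), Mul(1208, L)))
Mul(Add(3120257, Add(2129978, Function('E')(1130, 246))), Pow(Add(1223536, Add(-301000, -75546)), -1)) = Mul(Add(3120257, Add(2129978, Add(Rational(1, 7), Mul(1208, 1130)))), Pow(Add(1223536, Add(-301000, -75546)), -1)) = Mul(Add(3120257, Add(2129978, Add(Rational(1, 7), 1365040))), Pow(Add(1223536, -376546), -1)) = Mul(Add(3120257, Add(2129978, Rational(9555281, 7))), Pow(846990, -1)) = Mul(Add(3120257, Rational(24465127, 7)), Rational(1, 846990)) = Mul(Rational(46306926, 7), Rational(1, 846990)) = Rational(2572607, 329385)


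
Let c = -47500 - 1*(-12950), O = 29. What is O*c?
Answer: -1001950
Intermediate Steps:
c = -34550 (c = -47500 + 12950 = -34550)
O*c = 29*(-34550) = -1001950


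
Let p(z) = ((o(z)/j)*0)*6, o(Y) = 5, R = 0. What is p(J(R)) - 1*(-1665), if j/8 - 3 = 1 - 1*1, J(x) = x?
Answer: 1665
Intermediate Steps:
j = 24 (j = 24 + 8*(1 - 1*1) = 24 + 8*(1 - 1) = 24 + 8*0 = 24 + 0 = 24)
p(z) = 0 (p(z) = ((5/24)*0)*6 = 0*6 = 0)
p(J(R)) - 1*(-1665) = 0 - 1*(-1665) = 0 + 1665 = 1665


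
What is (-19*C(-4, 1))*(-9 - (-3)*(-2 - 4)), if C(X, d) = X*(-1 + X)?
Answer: 10260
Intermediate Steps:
(-19*C(-4, 1))*(-9 - (-3)*(-2 - 4)) = (-(-76)*(-1 - 4))*(-9 - (-3)*(-2 - 4)) = (-(-76)*(-5))*(-9 - (-3)*(-6)) = (-19*20)*(-9 - 1*18) = -380*(-9 - 18) = -380*(-27) = 10260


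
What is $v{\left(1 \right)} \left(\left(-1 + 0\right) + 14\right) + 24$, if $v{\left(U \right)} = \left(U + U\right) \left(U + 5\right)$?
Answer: $180$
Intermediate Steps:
$v{\left(U \right)} = 2 U \left(5 + U\right)$
$v{\left(1 \right)} \left(\left(-1 + 0\right) + 14\right) + 24 = 2 \cdot 1 \left(5 + 1\right) \left(\left(-1 + 0\right) + 14\right) + 24 = 2 \cdot 1 \cdot 6 \left(-1 + 14\right) + 24 = 12 \cdot 13 + 24 = 156 + 24 = 180$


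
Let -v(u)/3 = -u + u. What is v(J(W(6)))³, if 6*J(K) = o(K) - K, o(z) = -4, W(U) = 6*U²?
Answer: 0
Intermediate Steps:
J(K) = -⅔ - K/6 (J(K) = (-4 - K)/6 = -⅔ - K/6)
v(u) = 0 (v(u) = -3*(-u + u) = -3*0 = 0)
v(J(W(6)))³ = 0³ = 0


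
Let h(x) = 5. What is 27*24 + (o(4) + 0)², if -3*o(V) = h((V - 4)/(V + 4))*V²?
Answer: 12232/9 ≈ 1359.1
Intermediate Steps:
o(V) = -5*V²/3
27*24 + (o(4) + 0)² = 27*24 + (-5/3*4² + 0)² = 648 + (-5/3*16 + 0)² = 648 + (-80/3 + 0)² = 648 + (-80/3)² = 648 + 6400/9 = 12232/9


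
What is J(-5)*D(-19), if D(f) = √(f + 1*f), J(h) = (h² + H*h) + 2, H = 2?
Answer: 17*I*√38 ≈ 104.8*I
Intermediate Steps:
J(h) = 2 + h² + 2*h (J(h) = (h² + 2*h) + 2 = 2 + h² + 2*h)
D(f) = √2*√f (D(f) = √(f + f) = √(2*f) = √2*√f)
J(-5)*D(-19) = (2 + (-5)² + 2*(-5))*(√2*√(-19)) = (2 + 25 - 10)*(√2*(I*√19)) = 17*(I*√38) = 17*I*√38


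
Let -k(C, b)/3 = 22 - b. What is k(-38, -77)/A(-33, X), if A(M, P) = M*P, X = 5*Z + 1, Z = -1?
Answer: -9/4 ≈ -2.2500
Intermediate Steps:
X = -4 (X = 5*(-1) + 1 = -5 + 1 = -4)
k(C, b) = -66 + 3*b (k(C, b) = -3*(22 - b) = -66 + 3*b)
k(-38, -77)/A(-33, X) = (-66 + 3*(-77))/((-33*(-4))) = (-66 - 231)/132 = -297*1/132 = -9/4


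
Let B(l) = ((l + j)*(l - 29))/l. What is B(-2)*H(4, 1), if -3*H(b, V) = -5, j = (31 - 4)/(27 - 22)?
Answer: 527/6 ≈ 87.833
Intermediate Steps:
j = 27/5 ≈ 5.4000
H(b, V) = 5/3 (H(b, V) = -⅓*(-5) = 5/3)
B(l) = (-29 + l)*(27/5 + l)/l (B(l) = ((l + 27/5)*(l - 29))/l = ((27/5 + l)*(-29 + l))/l = ((-29 + l)*(27/5 + l))/l = (-29 + l)*(27/5 + l)/l)
B(-2)*H(4, 1) = (-118/5 - 2 - 783/5/(-2))*(5/3) = (-118/5 - 2 - 783/5*(-½))*(5/3) = (-118/5 - 2 + 783/10)*(5/3) = (527/10)*(5/3) = 527/6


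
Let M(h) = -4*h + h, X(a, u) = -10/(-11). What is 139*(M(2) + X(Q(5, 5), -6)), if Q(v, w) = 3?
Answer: -7784/11 ≈ -707.64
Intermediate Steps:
X(a, u) = 10/11 (X(a, u) = -10*(-1/11) = 10/11)
M(h) = -3*h
139*(M(2) + X(Q(5, 5), -6)) = 139*(-3*2 + 10/11) = 139*(-6 + 10/11) = 139*(-56/11) = -7784/11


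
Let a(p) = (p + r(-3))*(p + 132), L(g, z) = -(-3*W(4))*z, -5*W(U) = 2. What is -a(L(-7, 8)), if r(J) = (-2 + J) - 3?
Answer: 53856/25 ≈ 2154.2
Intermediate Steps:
W(U) = -2/5 (W(U) = -1/5*2 = -2/5)
r(J) = -5 + J
L(g, z) = -6*z/5 (L(g, z) = -(-3*(-2/5))*z = -6*z/5)
a(p) = (-8 + p)*(132 + p) (a(p) = (p + (-5 - 3))*(p + 132) = (p - 8)*(132 + p) = (-8 + p)*(132 + p))
-a(L(-7, 8)) = -(-1056 + (-6/5*8)**2 + 124*(-6/5*8)) = -(-1056 + (-48/5)**2 + 124*(-48/5)) = -(-1056 + 2304/25 - 5952/5) = -1*(-53856/25) = 53856/25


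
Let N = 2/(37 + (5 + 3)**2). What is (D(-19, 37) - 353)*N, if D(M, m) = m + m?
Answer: -558/101 ≈ -5.5247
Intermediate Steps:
D(M, m) = 2*m
N = 2/101 (N = 2/(37 + 8**2) = 2/(37 + 64) = 2/101 ≈ 0.019802)
(D(-19, 37) - 353)*N = (2*37 - 353)*(2/101) = (74 - 353)*(2/101) = -279*2/101 = -558/101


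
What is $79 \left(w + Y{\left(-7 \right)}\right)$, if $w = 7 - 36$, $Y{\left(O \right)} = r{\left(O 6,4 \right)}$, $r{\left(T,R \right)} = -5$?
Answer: $-2686$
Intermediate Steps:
$Y{\left(O \right)} = -5$
$w = -29$
$79 \left(w + Y{\left(-7 \right)}\right) = 79 \left(-29 - 5\right) = 79 \left(-34\right) = -2686$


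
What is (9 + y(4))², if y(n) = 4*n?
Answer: 625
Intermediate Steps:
(9 + y(4))² = (9 + 4*4)² = (9 + 16)² = 25² = 625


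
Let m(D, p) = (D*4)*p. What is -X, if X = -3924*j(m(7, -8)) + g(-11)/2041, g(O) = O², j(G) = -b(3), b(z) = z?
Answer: -24026773/2041 ≈ -11772.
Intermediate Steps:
m(D, p) = 4*D*p (m(D, p) = (4*D)*p = 4*D*p)
j(G) = -3 (j(G) = -1*3 = -3)
X = 24026773/2041 (X = -3924/(1/(-3)) + (-11)²/2041 = -3924/(-⅓) + 121*(1/2041) = -3924*(-3) + 121/2041 = 11772 + 121/2041 = 24026773/2041 ≈ 11772.)
-X = -1*24026773/2041 = -24026773/2041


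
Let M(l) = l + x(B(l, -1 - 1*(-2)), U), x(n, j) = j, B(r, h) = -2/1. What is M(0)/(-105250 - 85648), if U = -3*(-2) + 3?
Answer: -9/190898 ≈ -4.7146e-5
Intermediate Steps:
B(r, h) = -2 (B(r, h) = -2*1 = -2)
U = 9 (U = 6 + 3 = 9)
M(l) = 9 + l (M(l) = l + 9 = 9 + l)
M(0)/(-105250 - 85648) = (9 + 0)/(-105250 - 85648) = 9/(-190898) = 9*(-1/190898) = -9/190898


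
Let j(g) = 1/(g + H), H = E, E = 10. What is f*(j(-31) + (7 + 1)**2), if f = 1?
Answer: 1343/21 ≈ 63.952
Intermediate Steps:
H = 10
j(g) = 1/(10 + g) (j(g) = 1/(g + 10) = 1/(10 + g))
f*(j(-31) + (7 + 1)**2) = 1*(1/(10 - 31) + (7 + 1)**2) = 1*(1/(-21) + 8**2) = 1*(-1/21 + 64) = 1*(1343/21) = 1343/21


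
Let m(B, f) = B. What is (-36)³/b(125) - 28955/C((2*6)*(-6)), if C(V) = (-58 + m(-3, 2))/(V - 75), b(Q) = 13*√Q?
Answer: -4256385/61 - 46656*√5/325 ≈ -70098.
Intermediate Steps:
C(V) = -61/(-75 + V) (C(V) = (-58 - 3)/(V - 75) = -61/(-75 + V))
(-36)³/b(125) - 28955/C((2*6)*(-6)) = (-36)³/((13*√125)) - 28955/((-61/(-75 + (2*6)*(-6)))) = -46656*√5/325 - 28955/((-61/(-75 + 12*(-6)))) = -46656*√5/325 - 28955/((-61/(-75 - 72))) = -46656*√5/325 - 28955/((-61/(-147))) = -46656*√5/325 - 28955/((-61*(-1/147))) = -46656*√5/325 - 28955/61/147 = -46656*√5/325 - 28955*147/61 = -46656*√5/325 - 4256385/61 = -4256385/61 - 46656*√5/325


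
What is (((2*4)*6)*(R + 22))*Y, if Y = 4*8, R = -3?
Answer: 29184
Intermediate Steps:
Y = 32
(((2*4)*6)*(R + 22))*Y = (((2*4)*6)*(-3 + 22))*32 = ((8*6)*19)*32 = (48*19)*32 = 912*32 = 29184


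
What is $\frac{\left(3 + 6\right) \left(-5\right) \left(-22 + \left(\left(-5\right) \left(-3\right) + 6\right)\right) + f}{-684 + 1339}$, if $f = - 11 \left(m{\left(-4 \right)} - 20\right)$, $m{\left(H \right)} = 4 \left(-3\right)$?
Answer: $\frac{397}{655} \approx 0.60611$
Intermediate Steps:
$m{\left(H \right)} = -12$
$f = 352$ ($f = - 11 \left(-12 - 20\right) = \left(-11\right) \left(-32\right) = 352$)
$\frac{\left(3 + 6\right) \left(-5\right) \left(-22 + \left(\left(-5\right) \left(-3\right) + 6\right)\right) + f}{-684 + 1339} = \frac{\left(3 + 6\right) \left(-5\right) \left(-22 + \left(\left(-5\right) \left(-3\right) + 6\right)\right) + 352}{-684 + 1339} = \frac{9 \left(-5\right) \left(-22 + \left(15 + 6\right)\right) + 352}{655} = \left(- 45 \left(-22 + 21\right) + 352\right) \frac{1}{655} = \left(\left(-45\right) \left(-1\right) + 352\right) \frac{1}{655} = \left(45 + 352\right) \frac{1}{655} = 397 \cdot \frac{1}{655} = \frac{397}{655}$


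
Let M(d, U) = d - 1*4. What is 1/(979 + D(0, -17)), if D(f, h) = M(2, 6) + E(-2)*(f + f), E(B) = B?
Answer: 1/977 ≈ 0.0010235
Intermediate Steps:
M(d, U) = -4 + d (M(d, U) = d - 4 = -4 + d)
D(f, h) = -2 - 4*f (D(f, h) = (-4 + 2) - 2*(f + f) = -2 - 4*f)
1/(979 + D(0, -17)) = 1/(979 + (-2 - 4*0)) = 1/(979 + (-2 + 0)) = 1/(979 - 2) = 1/977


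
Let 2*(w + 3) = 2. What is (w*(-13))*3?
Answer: 78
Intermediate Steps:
w = -2 (w = -3 + (½)*2 = -3 + 1 = -2)
(w*(-13))*3 = -2*(-13)*3 = 26*3 = 78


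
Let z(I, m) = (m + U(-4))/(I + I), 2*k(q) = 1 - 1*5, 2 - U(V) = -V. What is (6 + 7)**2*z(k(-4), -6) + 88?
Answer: 426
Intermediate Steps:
U(V) = 2 + V (U(V) = 2 - (-1)*V = 2 + V)
k(q) = -2 (k(q) = (1 - 1*5)/2 = (1 - 5)/2 = (1/2)*(-4) = -2)
z(I, m) = (-2 + m)/(2*I) (z(I, m) = (m + (2 - 4))/(I + I) = (m - 2)/((2*I)) = (-2 + m)*(1/(2*I)) = (-2 + m)/(2*I))
(6 + 7)**2*z(k(-4), -6) + 88 = (6 + 7)**2*((1/2)*(-2 - 6)/(-2)) + 88 = 13**2*((1/2)*(-1/2)*(-8)) + 88 = 169*2 + 88 = 338 + 88 = 426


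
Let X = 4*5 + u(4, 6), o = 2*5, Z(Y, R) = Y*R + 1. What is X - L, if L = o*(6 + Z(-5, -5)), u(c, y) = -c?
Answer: -304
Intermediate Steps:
Z(Y, R) = 1 + R*Y (Z(Y, R) = R*Y + 1 = 1 + R*Y)
o = 10
X = 16 (X = 4*5 - 1*4 = 20 - 4 = 16)
L = 320 (L = 10*(6 + (1 - 5*(-5))) = 10*(6 + (1 + 25)) = 10*(6 + 26) = 10*32 = 320)
X - L = 16 - 1*320 = 16 - 320 = -304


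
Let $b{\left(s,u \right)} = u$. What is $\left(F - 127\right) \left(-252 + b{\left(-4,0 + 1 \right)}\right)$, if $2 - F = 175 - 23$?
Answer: $69527$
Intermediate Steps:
$F = -150$ ($F = 2 - \left(175 - 23\right) = 2 - 152 = -150$)
$\left(F - 127\right) \left(-252 + b{\left(-4,0 + 1 \right)}\right) = \left(-150 - 127\right) \left(-252 + \left(0 + 1\right)\right) = - 277 \left(-252 + 1\right) = \left(-277\right) \left(-251\right) = 69527$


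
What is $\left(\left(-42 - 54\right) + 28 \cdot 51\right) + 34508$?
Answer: $35840$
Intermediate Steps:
$\left(\left(-42 - 54\right) + 28 \cdot 51\right) + 34508 = \left(-96 + 1428\right) + 34508 = 1332 + 34508 = 35840$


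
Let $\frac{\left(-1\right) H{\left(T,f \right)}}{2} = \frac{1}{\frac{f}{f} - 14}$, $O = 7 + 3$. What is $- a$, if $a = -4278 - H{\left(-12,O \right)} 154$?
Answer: $\frac{55922}{13} \approx 4301.7$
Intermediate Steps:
$O = 10$
$H{\left(T,f \right)} = \frac{2}{13}$ ($H{\left(T,f \right)} = - \frac{2}{\frac{f}{f} - 14} = - \frac{2}{1 - 14} = - \frac{2}{-13} = \left(-2\right) \left(- \frac{1}{13}\right) = \frac{2}{13}$)
$a = - \frac{55922}{13}$ ($a = -4278 - \frac{2}{13} \cdot 154 = -4278 - \frac{308}{13} = - \frac{55922}{13} \approx -4301.7$)
$- a = \left(-1\right) \left(- \frac{55922}{13}\right) = \frac{55922}{13}$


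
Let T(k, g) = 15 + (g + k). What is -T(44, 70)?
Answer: -129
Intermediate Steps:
T(k, g) = 15 + g + k
-T(44, 70) = -(15 + 70 + 44) = -1*129 = -129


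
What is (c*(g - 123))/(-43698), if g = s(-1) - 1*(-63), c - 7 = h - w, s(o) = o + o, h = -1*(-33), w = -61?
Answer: 3131/21849 ≈ 0.14330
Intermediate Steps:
h = 33
s(o) = 2*o
c = 101 (c = 7 + (33 - 1*(-61)) = 7 + (33 + 61) = 7 + 94 = 101)
g = 61 (g = 2*(-1) - 1*(-63) = -2 + 63 = 61)
(c*(g - 123))/(-43698) = (101*(61 - 123))/(-43698) = (101*(-62))*(-1/43698) = -6262*(-1/43698) = 3131/21849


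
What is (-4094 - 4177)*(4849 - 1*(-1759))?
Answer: -54654768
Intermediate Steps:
(-4094 - 4177)*(4849 - 1*(-1759)) = -8271*(4849 + 1759) = -8271*6608 = -54654768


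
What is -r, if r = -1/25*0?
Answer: 0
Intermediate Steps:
r = 0 (r = -1*1/25*0 = -1/25*0 = 0)
-r = -1*0 = 0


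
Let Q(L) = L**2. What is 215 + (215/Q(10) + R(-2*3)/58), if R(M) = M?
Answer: 125887/580 ≈ 217.05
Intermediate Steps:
215 + (215/Q(10) + R(-2*3)/58) = 215 + (215/(10**2) - 2*3/58) = 215 + (215/100 - 6*1/58) = 215 + (215*(1/100) - 3/29) = 215 + (43/20 - 3/29) = 215 + 1187/580 = 125887/580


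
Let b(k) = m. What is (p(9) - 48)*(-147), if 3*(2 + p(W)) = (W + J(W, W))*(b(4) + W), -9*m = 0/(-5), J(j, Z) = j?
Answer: -588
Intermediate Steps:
m = 0 (m = -0/(-5) = -0*(-1)/5 = -⅑*0 = 0)
b(k) = 0
p(W) = -2 + 2*W²/3 (p(W) = -2 + ((W + W)*(0 + W))/3 = -2 + ((2*W)*W)/3 = -2 + (2*W²)/3 = -2 + 2*W²/3)
(p(9) - 48)*(-147) = ((-2 + (⅔)*9²) - 48)*(-147) = ((-2 + (⅔)*81) - 48)*(-147) = ((-2 + 54) - 48)*(-147) = (52 - 48)*(-147) = 4*(-147) = -588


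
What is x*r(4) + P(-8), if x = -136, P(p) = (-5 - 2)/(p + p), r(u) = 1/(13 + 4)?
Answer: -121/16 ≈ -7.5625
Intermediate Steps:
r(u) = 1/17
P(p) = -7/(2*p) (P(p) = -7*1/(2*p) = -7/(2*p))
x*r(4) + P(-8) = -136*1/17 - 7/2/(-8) = -8 - 7/2*(-⅛) = -8 + 7/16 = -121/16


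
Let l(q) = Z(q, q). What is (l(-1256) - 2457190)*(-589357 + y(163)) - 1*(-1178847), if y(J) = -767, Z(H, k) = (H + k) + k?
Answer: 1452271557639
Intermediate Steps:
Z(H, k) = H + 2*k
l(q) = 3*q (l(q) = q + 2*q = 3*q)
(l(-1256) - 2457190)*(-589357 + y(163)) - 1*(-1178847) = (3*(-1256) - 2457190)*(-589357 - 767) - 1*(-1178847) = (-3768 - 2457190)*(-590124) + 1178847 = -2460958*(-590124) + 1178847 = 1452270378792 + 1178847 = 1452271557639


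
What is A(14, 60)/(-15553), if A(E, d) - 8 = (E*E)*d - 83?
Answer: -11685/15553 ≈ -0.75130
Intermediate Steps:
A(E, d) = -75 + d*E² (A(E, d) = 8 + ((E*E)*d - 83) = 8 + (E²*d - 83) = 8 + (d*E² - 83) = 8 + (-83 + d*E²) = -75 + d*E²)
A(14, 60)/(-15553) = (-75 + 60*14²)/(-15553) = (-75 + 60*196)*(-1/15553) = (-75 + 11760)*(-1/15553) = 11685*(-1/15553) = -11685/15553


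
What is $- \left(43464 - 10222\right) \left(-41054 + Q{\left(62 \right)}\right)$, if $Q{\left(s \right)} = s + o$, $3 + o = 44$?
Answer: $1361293142$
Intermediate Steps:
$o = 41$ ($o = -3 + 44 = 41$)
$Q{\left(s \right)} = 41 + s$ ($Q{\left(s \right)} = s + 41 = 41 + s$)
$- \left(43464 - 10222\right) \left(-41054 + Q{\left(62 \right)}\right) = - \left(43464 - 10222\right) \left(-41054 + \left(41 + 62\right)\right) = - 33242 \left(-41054 + 103\right) = - 33242 \left(-40951\right) = \left(-1\right) \left(-1361293142\right) = 1361293142$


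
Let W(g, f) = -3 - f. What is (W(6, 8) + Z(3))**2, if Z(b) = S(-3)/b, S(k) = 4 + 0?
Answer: 841/9 ≈ 93.444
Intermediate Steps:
S(k) = 4
Z(b) = 4/b
(W(6, 8) + Z(3))**2 = ((-3 - 1*8) + 4/3)**2 = ((-3 - 8) + 4*(1/3))**2 = (-11 + 4/3)**2 = (-29/3)**2 = 841/9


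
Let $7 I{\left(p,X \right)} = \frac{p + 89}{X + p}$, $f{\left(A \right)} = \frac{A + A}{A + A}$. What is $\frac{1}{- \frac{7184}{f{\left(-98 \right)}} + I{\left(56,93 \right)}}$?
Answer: $- \frac{1043}{7492767} \approx -0.0001392$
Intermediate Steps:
$f{\left(A \right)} = 1$ ($f{\left(A \right)} = \frac{2 A}{2 A} = 2 A \frac{1}{2 A} = 1$)
$I{\left(p,X \right)} = \frac{89 + p}{7 \left(X + p\right)}$ ($I{\left(p,X \right)} = \frac{\left(p + 89\right) \frac{1}{X + p}}{7} = \frac{\left(89 + p\right) \frac{1}{X + p}}{7} = \frac{\frac{1}{X + p} \left(89 + p\right)}{7} = \frac{89 + p}{7 \left(X + p\right)}$)
$\frac{1}{- \frac{7184}{f{\left(-98 \right)}} + I{\left(56,93 \right)}} = \frac{1}{- \frac{7184}{1} + \frac{89 + 56}{7 \left(93 + 56\right)}} = \frac{1}{\left(-7184\right) 1 + \frac{1}{7} \cdot \frac{1}{149} \cdot 145} = \frac{1}{-7184 + \frac{1}{7} \cdot \frac{1}{149} \cdot 145} = \frac{1}{-7184 + \frac{145}{1043}} = \frac{1}{- \frac{7492767}{1043}} = - \frac{1043}{7492767}$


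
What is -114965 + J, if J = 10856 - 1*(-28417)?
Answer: -75692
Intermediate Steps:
J = 39273 (J = 10856 + 28417 = 39273)
-114965 + J = -114965 + 39273 = -75692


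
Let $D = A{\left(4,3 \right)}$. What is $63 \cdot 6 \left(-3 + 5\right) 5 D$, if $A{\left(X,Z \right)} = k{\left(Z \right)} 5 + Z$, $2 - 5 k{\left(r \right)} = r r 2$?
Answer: $-49140$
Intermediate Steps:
$k{\left(r \right)} = \frac{2}{5} - \frac{2 r^{2}}{5}$ ($k{\left(r \right)} = \frac{2}{5} - \frac{r r 2}{5} = \frac{2}{5} - \frac{r^{2} \cdot 2}{5} = \frac{2}{5} - \frac{2 r^{2}}{5}$)
$A{\left(X,Z \right)} = 2 + Z - 2 Z^{2}$ ($A{\left(X,Z \right)} = \left(\frac{2}{5} - \frac{2 Z^{2}}{5}\right) 5 + Z = \left(2 - 2 Z^{2}\right) + Z = 2 + Z - 2 Z^{2}$)
$D = -13$ ($D = 2 + 3 - 2 \cdot 3^{2} = 2 + 3 - 18 = -13$)
$63 \cdot 6 \left(-3 + 5\right) 5 D = 63 \cdot 6 \left(-3 + 5\right) 5 \left(-13\right) = 63 \cdot 6 \cdot 2 \cdot 5 \left(-13\right) = 63 \cdot 12 \cdot 5 \left(-13\right) = 63 \cdot 60 \left(-13\right) = 3780 \left(-13\right) = -49140$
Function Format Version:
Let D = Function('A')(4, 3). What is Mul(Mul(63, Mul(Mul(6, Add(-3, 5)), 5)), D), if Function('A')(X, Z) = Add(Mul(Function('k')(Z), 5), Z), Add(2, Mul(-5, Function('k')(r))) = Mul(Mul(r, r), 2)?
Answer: -49140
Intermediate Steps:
Function('k')(r) = Add(Rational(2, 5), Mul(Rational(-2, 5), Pow(r, 2))) (Function('k')(r) = Add(Rational(2, 5), Mul(Rational(-1, 5), Mul(Mul(r, r), 2))) = Add(Rational(2, 5), Mul(Rational(-1, 5), Mul(Pow(r, 2), 2))) = Add(Rational(2, 5), Mul(Rational(-1, 5), Mul(2, Pow(r, 2)))) = Add(Rational(2, 5), Mul(Rational(-2, 5), Pow(r, 2))))
Function('A')(X, Z) = Add(2, Z, Mul(-2, Pow(Z, 2))) (Function('A')(X, Z) = Add(Mul(Add(Rational(2, 5), Mul(Rational(-2, 5), Pow(Z, 2))), 5), Z) = Add(Add(2, Mul(-2, Pow(Z, 2))), Z) = Add(2, Z, Mul(-2, Pow(Z, 2))))
D = -13 (D = Add(2, 3, Mul(-2, Pow(3, 2))) = Add(2, 3, Mul(-2, 9)) = Add(2, 3, -18) = -13)
Mul(Mul(63, Mul(Mul(6, Add(-3, 5)), 5)), D) = Mul(Mul(63, Mul(Mul(6, Add(-3, 5)), 5)), -13) = Mul(Mul(63, Mul(Mul(6, 2), 5)), -13) = Mul(Mul(63, Mul(12, 5)), -13) = Mul(Mul(63, 60), -13) = Mul(3780, -13) = -49140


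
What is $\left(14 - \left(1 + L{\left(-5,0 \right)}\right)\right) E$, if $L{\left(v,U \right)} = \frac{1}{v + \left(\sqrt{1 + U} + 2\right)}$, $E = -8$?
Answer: $-108$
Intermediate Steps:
$L{\left(v,U \right)} = \frac{1}{2 + v + \sqrt{1 + U}}$ ($L{\left(v,U \right)} = \frac{1}{v + \left(2 + \sqrt{1 + U}\right)} = \frac{1}{2 + v + \sqrt{1 + U}}$)
$\left(14 - \left(1 + L{\left(-5,0 \right)}\right)\right) E = \left(14 - \left(1 + \frac{1}{2 - 5 + \sqrt{1 + 0}}\right)\right) \left(-8\right) = \left(14 - \left(1 + \frac{1}{2 - 5 + \sqrt{1}}\right)\right) \left(-8\right) = \left(14 - \left(1 + \frac{1}{2 - 5 + 1}\right)\right) \left(-8\right) = \left(14 - \frac{1}{2}\right) \left(-8\right) = \frac{27}{2} \left(-8\right) = -108$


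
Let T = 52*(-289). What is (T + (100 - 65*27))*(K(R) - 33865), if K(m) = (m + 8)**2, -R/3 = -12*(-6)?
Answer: -156803517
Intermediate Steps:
R = -216 (R = -(-36)*(-6) = -3*72 = -216)
K(m) = (8 + m)**2
T = -15028
(T + (100 - 65*27))*(K(R) - 33865) = (-15028 + (100 - 65*27))*((8 - 216)**2 - 33865) = (-15028 + (100 - 1755))*((-208)**2 - 33865) = (-15028 - 1655)*(43264 - 33865) = -16683*9399 = -156803517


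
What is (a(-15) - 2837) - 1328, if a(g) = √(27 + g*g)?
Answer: -4165 + 6*√7 ≈ -4149.1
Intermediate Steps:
a(g) = √(27 + g²)
(a(-15) - 2837) - 1328 = (√(27 + (-15)²) - 2837) - 1328 = (√(27 + 225) - 2837) - 1328 = (√252 - 2837) - 1328 = (6*√7 - 2837) - 1328 = (-2837 + 6*√7) - 1328 = -4165 + 6*√7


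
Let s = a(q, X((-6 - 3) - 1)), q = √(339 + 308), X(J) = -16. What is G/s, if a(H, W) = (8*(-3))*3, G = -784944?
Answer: 10902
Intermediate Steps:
q = √647 ≈ 25.436
a(H, W) = -72 (a(H, W) = -24*3 = -72)
s = -72
G/s = -784944/(-72) = -784944*(-1/72) = 10902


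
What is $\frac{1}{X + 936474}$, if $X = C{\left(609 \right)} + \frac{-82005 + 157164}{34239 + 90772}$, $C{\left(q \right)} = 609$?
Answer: $\frac{125011}{117145758072} \approx 1.0671 \cdot 10^{-6}$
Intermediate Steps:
$X = \frac{76206858}{125011}$ ($X = 609 + \frac{-82005 + 157164}{34239 + 90772} = 609 + \frac{75159}{125011} = \frac{76206858}{125011} \approx 609.6$)
$\frac{1}{X + 936474} = \frac{1}{\frac{76206858}{125011} + 936474} = \frac{1}{\frac{117145758072}{125011}} = \frac{125011}{117145758072}$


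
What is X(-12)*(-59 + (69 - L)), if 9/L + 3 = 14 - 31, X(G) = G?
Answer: -627/5 ≈ -125.40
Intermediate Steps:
L = -9/20 (L = 9/(-3 + (14 - 31)) = 9/(-3 - 17) = 9/(-20) = 9*(-1/20) = -9/20 ≈ -0.45000)
X(-12)*(-59 + (69 - L)) = -12*(-59 + (69 - 1*(-9/20))) = -12*(-59 + (69 + 9/20)) = -12*(-59 + 1389/20) = -12*209/20 = -627/5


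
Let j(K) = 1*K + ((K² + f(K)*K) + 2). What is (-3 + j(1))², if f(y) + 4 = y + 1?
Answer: 1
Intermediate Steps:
f(y) = -3 + y (f(y) = -4 + (y + 1) = -4 + (1 + y) = -3 + y)
j(K) = 2 + K + K² + K*(-3 + K) (j(K) = 1*K + ((K² + (-3 + K)*K) + 2) = K + ((K² + K*(-3 + K)) + 2) = K + (2 + K² + K*(-3 + K)) = 2 + K + K² + K*(-3 + K))
(-3 + j(1))² = (-3 + (2 - 2*1 + 2*1²))² = (-3 + (2 - 2 + 2*1))² = (-3 + (2 - 2 + 2))² = (-3 + 2)² = (-1)² = 1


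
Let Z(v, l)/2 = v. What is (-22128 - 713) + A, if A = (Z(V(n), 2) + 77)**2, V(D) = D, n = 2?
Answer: -16280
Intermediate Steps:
Z(v, l) = 2*v
A = 6561 (A = (2*2 + 77)**2 = (4 + 77)**2 = 81**2 = 6561)
(-22128 - 713) + A = (-22128 - 713) + 6561 = -22841 + 6561 = -16280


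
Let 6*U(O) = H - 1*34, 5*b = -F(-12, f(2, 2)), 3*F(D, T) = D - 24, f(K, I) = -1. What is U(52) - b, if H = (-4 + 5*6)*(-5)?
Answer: -446/15 ≈ -29.733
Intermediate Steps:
F(D, T) = -8 + D/3 (F(D, T) = (D - 24)/3 = (-24 + D)/3 = -8 + D/3)
H = -130 (H = (-4 + 30)*(-5) = 26*(-5) = -130)
b = 12/5 (b = (-(-8 + (1/3)*(-12)))/5 = (-(-8 - 4))/5 = (-1*(-12))/5 = (1/5)*12 = 12/5 ≈ 2.4000)
U(O) = -82/3 (U(O) = (-130 - 1*34)/6 = (-130 - 34)/6 = (1/6)*(-164) = -82/3)
U(52) - b = -82/3 - 1*12/5 = -82/3 - 12/5 = -446/15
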